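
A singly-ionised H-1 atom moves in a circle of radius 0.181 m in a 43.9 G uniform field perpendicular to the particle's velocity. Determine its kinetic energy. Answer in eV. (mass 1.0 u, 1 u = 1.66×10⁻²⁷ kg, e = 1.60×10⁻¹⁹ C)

K ≈ 30.4 eV

v = qBr/m = (1×1.60×10^-19)(4.39×10^-3)(0.181) / (1.66×10^-27) = 7.66×10^4 m/s.
K = ½mv² = 0.5·(1.66×10^-27)·(7.66×10^4)² = 4.87×10^-18 J = 30.4 eV.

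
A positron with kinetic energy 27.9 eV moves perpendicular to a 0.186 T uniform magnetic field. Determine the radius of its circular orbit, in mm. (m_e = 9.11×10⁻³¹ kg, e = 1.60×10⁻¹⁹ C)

Convert the energy: K = 27.9 eV = 4.46×10^-18 J.
v = √(2K/m) = √(2·4.46×10^-18/9.11×10^-31) = 3.13×10^6 m/s.
r = mv/(qB) = (9.11×10^-31)(3.13×10^6) / [(1×1.60×10^-19)(0.186)] = 9.58×10^-5 m.

r ≈ 0.0958 mm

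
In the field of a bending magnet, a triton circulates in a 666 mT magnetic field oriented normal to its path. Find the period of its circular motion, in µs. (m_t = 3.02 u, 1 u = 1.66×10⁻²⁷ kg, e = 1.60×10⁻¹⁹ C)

T ≈ 0.296 µs

The cyclotron period is independent of speed: T = 2πm/(qB).
T = 2π(5.01×10^-27) / [(1×1.60×10^-19)(0.666)] = 2.96×10^-7 s.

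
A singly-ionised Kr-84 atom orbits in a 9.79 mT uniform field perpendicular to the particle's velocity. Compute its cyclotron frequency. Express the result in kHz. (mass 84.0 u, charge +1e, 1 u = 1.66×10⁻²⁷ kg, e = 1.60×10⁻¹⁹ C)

f ≈ 1.79 kHz

f = qB/(2πm) = (1×1.60×10^-19)(9.79×10^-3) / [2π(1.39×10^-25)] = 1790 Hz.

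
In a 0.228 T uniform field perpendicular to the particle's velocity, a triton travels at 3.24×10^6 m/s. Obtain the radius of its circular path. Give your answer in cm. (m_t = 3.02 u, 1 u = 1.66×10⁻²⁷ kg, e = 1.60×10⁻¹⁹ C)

r ≈ 44.5 cm

The magnetic force provides the centripetal force: qvB = mv²/r, so r = mv/(qB).
r = (5.01×10^-27 kg)(3.24×10^6 m/s) / [(1×1.60×10^-19 C)(0.228 T)] = 0.445 m.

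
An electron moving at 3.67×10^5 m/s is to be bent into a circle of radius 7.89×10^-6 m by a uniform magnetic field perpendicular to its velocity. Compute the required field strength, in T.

qvB = mv²/r gives B = mv/(qr).
B = (9.11×10^-31)(3.67×10^5) / [(1×1.60×10^-19)(7.89×10^-6)] = 0.265 T.

B ≈ 0.265 T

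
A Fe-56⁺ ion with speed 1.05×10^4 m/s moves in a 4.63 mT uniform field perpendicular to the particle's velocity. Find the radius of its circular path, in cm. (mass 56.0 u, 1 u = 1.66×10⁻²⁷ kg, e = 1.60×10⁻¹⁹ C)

r ≈ 132 cm

The magnetic force provides the centripetal force: qvB = mv²/r, so r = mv/(qB).
r = (9.30×10^-26 kg)(1.05×10^4 m/s) / [(1×1.60×10^-19 C)(4.63×10^-3 T)] = 1.32 m.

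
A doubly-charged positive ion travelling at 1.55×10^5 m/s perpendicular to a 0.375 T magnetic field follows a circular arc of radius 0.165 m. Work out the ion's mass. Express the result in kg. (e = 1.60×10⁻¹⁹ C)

qvB = mv²/r ⇒ m = qBr/v.
m = (2×1.60×10^-19)(0.375)(0.165) / (1.55×10^5) = 1.28×10^-25 kg.

m ≈ 1.28×10^-25 kg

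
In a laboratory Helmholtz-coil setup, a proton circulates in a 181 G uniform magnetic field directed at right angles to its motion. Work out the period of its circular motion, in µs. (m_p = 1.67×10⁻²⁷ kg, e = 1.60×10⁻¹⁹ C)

The cyclotron period is independent of speed: T = 2πm/(qB).
T = 2π(1.67×10^-27) / [(1×1.60×10^-19)(0.0181)] = 3.62×10^-6 s.

T ≈ 3.62 µs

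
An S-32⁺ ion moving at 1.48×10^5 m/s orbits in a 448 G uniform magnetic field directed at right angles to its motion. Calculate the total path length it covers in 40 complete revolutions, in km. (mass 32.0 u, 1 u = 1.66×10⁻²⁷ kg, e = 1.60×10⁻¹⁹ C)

r = mv/(qB) = 1.10 m, so one revolution covers 2πr = 6.89 m.
In 40 revolutions: L = 40·2πr = 276 m.

L ≈ 0.276 km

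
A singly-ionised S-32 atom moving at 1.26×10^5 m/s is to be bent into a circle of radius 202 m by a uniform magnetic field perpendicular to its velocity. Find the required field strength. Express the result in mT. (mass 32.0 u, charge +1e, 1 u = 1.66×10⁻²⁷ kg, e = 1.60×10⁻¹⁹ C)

B ≈ 0.207 mT

qvB = mv²/r gives B = mv/(qr).
B = (5.31×10^-26)(1.26×10^5) / [(1×1.60×10^-19)(202)] = 2.07×10^-4 T.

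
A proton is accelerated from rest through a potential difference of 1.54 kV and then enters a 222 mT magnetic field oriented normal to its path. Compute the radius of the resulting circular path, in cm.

r ≈ 2.55 cm

The kinetic energy gained is K = qV = (1×1.60×10^-19)(1540) = 2.46×10^-16 J.
v = √(2K/m) = 5.43×10^5 m/s.
r = mv/(qB) = (1.67×10^-27)(5.43×10^5) / [(1×1.60×10^-19)(0.222)] = 0.0255 m.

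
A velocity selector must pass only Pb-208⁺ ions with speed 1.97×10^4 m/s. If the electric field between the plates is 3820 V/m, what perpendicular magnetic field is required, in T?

qE = qvB ⇒ B = E/v = (3820) / (1.97×10^4) = 0.194 T.

B ≈ 0.194 T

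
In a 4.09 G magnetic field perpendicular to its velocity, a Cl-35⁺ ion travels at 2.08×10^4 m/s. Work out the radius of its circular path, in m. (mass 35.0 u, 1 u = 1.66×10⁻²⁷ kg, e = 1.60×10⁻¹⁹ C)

r ≈ 18.5 m

The magnetic force provides the centripetal force: qvB = mv²/r, so r = mv/(qB).
r = (5.81×10^-26 kg)(2.08×10^4 m/s) / [(1×1.60×10^-19 C)(4.09×10^-4 T)] = 18.5 m.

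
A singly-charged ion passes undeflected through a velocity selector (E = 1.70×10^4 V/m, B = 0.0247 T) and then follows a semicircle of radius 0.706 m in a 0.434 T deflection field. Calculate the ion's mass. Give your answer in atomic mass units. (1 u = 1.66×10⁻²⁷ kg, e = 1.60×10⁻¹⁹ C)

v = E/B₁ = 6.88×10^5 m/s.
From r = mv/(qB₂), m = qB₂r/v = (1×1.60×10^-19)(0.434)(0.706) / (6.88×10^5) = 7.12×10^-26 kg.
In atomic mass units: m = 7.12×10^-26 / 1.66×10^-27 = 42.9 u.

m ≈ 42.9 u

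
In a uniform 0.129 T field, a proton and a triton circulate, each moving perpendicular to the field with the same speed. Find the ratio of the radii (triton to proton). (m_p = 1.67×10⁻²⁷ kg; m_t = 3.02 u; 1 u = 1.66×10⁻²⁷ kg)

r = mv/(qB) ⇒ at equal v, r ∝ m/q.
r_{triton}/r_{proton} = 3.00.

ratio ≈ 3.00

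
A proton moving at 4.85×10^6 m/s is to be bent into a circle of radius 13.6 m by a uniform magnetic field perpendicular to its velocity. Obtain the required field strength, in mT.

B ≈ 3.72 mT

qvB = mv²/r gives B = mv/(qr).
B = (1.67×10^-27)(4.85×10^6) / [(1×1.60×10^-19)(13.6)] = 3.72×10^-3 T.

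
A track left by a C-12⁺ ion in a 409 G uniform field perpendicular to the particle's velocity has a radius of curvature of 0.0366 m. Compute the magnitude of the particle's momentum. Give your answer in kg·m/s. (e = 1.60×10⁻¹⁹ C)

p ≈ 2.40×10^-22 kg·m/s

Since qvB = mv²/r, the momentum p = mv = qBr.
p = (1×1.60×10^-19)(0.0409)(0.0366) = 2.40×10^-22 kg·m/s.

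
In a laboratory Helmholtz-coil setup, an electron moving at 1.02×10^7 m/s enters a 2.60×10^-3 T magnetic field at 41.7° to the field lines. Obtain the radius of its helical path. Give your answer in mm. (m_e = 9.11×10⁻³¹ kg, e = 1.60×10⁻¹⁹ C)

Only the perpendicular component v⊥ = v sin41.7° = 6.79×10^6 m/s is bent by the field.
r = m v⊥ /(qB) = (9.11×10^-31)(6.79×10^6) / [(1×1.60×10^-19)(2.60×10^-3)] = 0.0149 m.

r ≈ 14.9 mm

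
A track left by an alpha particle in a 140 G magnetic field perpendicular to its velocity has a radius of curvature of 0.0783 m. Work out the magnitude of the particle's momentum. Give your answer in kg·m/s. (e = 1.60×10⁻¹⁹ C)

Since qvB = mv²/r, the momentum p = mv = qBr.
p = (2×1.60×10^-19)(0.0140)(0.0783) = 3.51×10^-22 kg·m/s.

p ≈ 3.51×10^-22 kg·m/s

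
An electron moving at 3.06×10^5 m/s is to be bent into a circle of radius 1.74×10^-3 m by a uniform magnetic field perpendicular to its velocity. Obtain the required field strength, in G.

qvB = mv²/r gives B = mv/(qr).
B = (9.11×10^-31)(3.06×10^5) / [(1×1.60×10^-19)(1.74×10^-3)] = 1.00×10^-3 T.

B ≈ 10.0 G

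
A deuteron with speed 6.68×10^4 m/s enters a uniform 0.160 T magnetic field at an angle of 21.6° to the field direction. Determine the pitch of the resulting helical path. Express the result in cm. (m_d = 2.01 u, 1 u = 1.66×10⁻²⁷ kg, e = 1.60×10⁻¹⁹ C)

pitch ≈ 5.09 cm

The velocity component along B is v∥ = v cos21.6° = 6.21×10^4 m/s.
The cyclotron period T = 2πm/(qB) = 8.19×10^-7 s is set by m, q, B alone.
Pitch = v∥·T = (6.21×10^4)(8.19×10^-7) = 0.0509 m.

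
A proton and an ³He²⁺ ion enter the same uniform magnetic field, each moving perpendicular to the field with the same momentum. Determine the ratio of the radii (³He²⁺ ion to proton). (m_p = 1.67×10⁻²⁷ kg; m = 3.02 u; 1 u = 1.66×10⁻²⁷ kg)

r = p/(qB) ⇒ at equal p, r ∝ 1/q.
r_{³He²⁺ ion}/r_{proton} = 0.500.

ratio ≈ 0.500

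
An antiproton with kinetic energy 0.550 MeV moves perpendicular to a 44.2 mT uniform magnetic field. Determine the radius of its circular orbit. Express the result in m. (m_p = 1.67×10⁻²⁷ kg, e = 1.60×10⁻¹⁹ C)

r ≈ 2.42 m

Convert the energy: K = 0.550 MeV = 8.80×10^-14 J.
v = √(2K/m) = √(2·8.80×10^-14/1.67×10^-27) = 1.03×10^7 m/s.
r = mv/(qB) = (1.67×10^-27)(1.03×10^7) / [(1×1.60×10^-19)(0.0442)] = 2.42 m.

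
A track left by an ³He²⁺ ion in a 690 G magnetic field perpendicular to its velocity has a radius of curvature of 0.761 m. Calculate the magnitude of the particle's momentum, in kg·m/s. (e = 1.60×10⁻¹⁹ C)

p ≈ 1.68×10^-20 kg·m/s

Since qvB = mv²/r, the momentum p = mv = qBr.
p = (2×1.60×10^-19)(0.0690)(0.761) = 1.68×10^-20 kg·m/s.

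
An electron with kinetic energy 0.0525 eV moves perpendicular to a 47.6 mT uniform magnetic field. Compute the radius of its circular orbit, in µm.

Convert the energy: K = 0.0525 eV = 8.40×10^-21 J.
v = √(2K/m) = √(2·8.40×10^-21/9.11×10^-31) = 1.36×10^5 m/s.
r = mv/(qB) = (9.11×10^-31)(1.36×10^5) / [(1×1.60×10^-19)(0.0476)] = 1.62×10^-5 m.

r ≈ 16.2 µm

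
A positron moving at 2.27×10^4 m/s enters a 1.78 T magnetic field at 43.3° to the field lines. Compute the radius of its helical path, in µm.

r ≈ 0.0498 µm

Only the perpendicular component v⊥ = v sin43.3° = 1.56×10^4 m/s is bent by the field.
r = m v⊥ /(qB) = (9.11×10^-31)(1.56×10^4) / [(1×1.60×10^-19)(1.78)] = 4.98×10^-8 m.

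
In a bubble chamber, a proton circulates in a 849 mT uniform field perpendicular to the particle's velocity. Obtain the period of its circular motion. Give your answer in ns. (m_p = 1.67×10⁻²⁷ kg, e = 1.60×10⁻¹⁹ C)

The cyclotron period is independent of speed: T = 2πm/(qB).
T = 2π(1.67×10^-27) / [(1×1.60×10^-19)(0.849)] = 7.72×10^-8 s.

T ≈ 77.2 ns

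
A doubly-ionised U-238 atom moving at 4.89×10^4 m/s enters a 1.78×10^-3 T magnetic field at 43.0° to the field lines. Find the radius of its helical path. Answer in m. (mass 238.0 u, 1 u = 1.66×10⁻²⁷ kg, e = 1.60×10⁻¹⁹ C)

Only the perpendicular component v⊥ = v sin43.0° = 3.33×10^4 m/s is bent by the field.
r = m v⊥ /(qB) = (3.95×10^-25)(3.33×10^4) / [(2×1.60×10^-19)(1.78×10^-3)] = 23.1 m.

r ≈ 23.1 m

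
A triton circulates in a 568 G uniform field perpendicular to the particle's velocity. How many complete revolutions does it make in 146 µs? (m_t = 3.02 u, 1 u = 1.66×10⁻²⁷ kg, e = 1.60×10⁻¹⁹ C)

T = 2πm/(qB) = 2π(5.0132×10^-27) / [(1×1.60×10^-19)(0.0568)] = 3.4660×10^-6 s.
N = t/T = 1.46×10^-4 / 3.4660×10^-6 ≈ 42.12, so 42 complete revolutions.

N = 42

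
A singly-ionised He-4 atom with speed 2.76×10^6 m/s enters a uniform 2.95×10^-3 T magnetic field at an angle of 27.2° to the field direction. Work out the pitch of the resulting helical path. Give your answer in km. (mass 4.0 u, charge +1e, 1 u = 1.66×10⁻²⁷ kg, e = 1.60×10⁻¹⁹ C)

The velocity component along B is v∥ = v cos27.2° = 2.45×10^6 m/s.
The cyclotron period T = 2πm/(qB) = 8.84×10^-5 s is set by m, q, B alone.
Pitch = v∥·T = (2.45×10^6)(8.84×10^-5) = 217 m.

pitch ≈ 0.217 km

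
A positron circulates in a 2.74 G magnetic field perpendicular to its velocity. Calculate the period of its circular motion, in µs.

T ≈ 0.131 µs

The cyclotron period is independent of speed: T = 2πm/(qB).
T = 2π(9.11×10^-31) / [(1×1.60×10^-19)(2.74×10^-4)] = 1.31×10^-7 s.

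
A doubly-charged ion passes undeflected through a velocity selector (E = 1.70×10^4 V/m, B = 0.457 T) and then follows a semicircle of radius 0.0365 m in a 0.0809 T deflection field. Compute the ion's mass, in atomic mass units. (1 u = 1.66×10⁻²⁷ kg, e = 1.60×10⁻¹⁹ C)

m ≈ 15.3 u

v = E/B₁ = 3.72×10^4 m/s.
From r = mv/(qB₂), m = qB₂r/v = (2×1.60×10^-19)(0.0809)(0.0365) / (3.72×10^4) = 2.54×10^-26 kg.
In atomic mass units: m = 2.54×10^-26 / 1.66×10^-27 = 15.3 u.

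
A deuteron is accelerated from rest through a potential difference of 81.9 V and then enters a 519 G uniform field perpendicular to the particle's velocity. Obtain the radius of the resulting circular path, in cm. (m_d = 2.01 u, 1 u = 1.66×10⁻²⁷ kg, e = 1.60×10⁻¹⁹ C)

r ≈ 3.56 cm

The kinetic energy gained is K = qV = (1×1.60×10^-19)(81.9) = 1.31×10^-17 J.
v = √(2K/m) = 8.86×10^4 m/s.
r = mv/(qB) = (3.34×10^-27)(8.86×10^4) / [(1×1.60×10^-19)(0.0519)] = 0.0356 m.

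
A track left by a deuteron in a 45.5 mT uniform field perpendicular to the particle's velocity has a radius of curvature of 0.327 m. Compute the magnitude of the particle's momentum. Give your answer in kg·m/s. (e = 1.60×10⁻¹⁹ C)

Since qvB = mv²/r, the momentum p = mv = qBr.
p = (1×1.60×10^-19)(0.0455)(0.327) = 2.38×10^-21 kg·m/s.

p ≈ 2.38×10^-21 kg·m/s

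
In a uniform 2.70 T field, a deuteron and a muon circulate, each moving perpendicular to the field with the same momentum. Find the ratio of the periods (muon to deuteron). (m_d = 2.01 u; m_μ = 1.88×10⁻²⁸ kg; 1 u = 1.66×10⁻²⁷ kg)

ratio ≈ 0.0563

T = 2πm/(qB) is independent of speed, so T₂/T₁ = (m₂/q₂)/(m₁/q₁).
T_{muon}/T_{deuteron} = (1.88×10^-28/1e) / (3.34×10^-27/1e) = 0.0563.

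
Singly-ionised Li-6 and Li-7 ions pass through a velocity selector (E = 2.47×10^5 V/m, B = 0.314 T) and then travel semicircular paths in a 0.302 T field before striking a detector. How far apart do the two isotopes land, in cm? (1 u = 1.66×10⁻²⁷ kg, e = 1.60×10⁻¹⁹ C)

Both emerge at v = E/B₁ = 7.87×10^5 m/s.
r = mv/(qB₂), so r₁ = 0.1621 m and r₂ = 0.1892 m, giving Δr = 0.0270 m.
After a semicircle each ion lands a diameter 2r from the entry slit, so the separation is 2Δr = 0.0540 m.

Δd ≈ 5.40 cm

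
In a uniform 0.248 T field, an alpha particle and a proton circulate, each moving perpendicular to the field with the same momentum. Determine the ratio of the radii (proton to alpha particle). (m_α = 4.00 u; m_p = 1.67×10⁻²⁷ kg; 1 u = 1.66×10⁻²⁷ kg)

ratio ≈ 2.00

r = p/(qB) ⇒ at equal p, r ∝ 1/q.
r_{proton}/r_{alpha particle} = 2.00.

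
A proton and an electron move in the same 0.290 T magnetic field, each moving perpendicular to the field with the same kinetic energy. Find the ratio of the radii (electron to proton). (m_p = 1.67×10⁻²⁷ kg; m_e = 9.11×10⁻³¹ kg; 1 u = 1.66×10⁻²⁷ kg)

r = √(2mK)/(qB) ⇒ at equal K, r ∝ √m/q.
r_{electron}/r_{proton} = 0.0234.

ratio ≈ 0.0234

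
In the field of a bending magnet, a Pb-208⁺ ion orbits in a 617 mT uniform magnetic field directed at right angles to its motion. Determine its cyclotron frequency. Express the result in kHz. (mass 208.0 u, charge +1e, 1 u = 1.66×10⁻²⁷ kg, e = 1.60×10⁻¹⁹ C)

f = qB/(2πm) = (1×1.60×10^-19)(0.617) / [2π(3.45×10^-25)] = 4.55×10^4 Hz.

f ≈ 45.5 kHz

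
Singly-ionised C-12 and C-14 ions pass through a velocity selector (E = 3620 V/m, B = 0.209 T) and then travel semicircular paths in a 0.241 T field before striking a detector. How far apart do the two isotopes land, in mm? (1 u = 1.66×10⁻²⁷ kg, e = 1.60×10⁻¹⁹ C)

Both emerge at v = E/B₁ = 1.73×10^4 m/s.
r = mv/(qB₂), so r₁ = 8.948×10^-3 m and r₂ = 0.01044 m, giving Δr = 1.49×10^-3 m.
After a semicircle each ion lands a diameter 2r from the entry slit, so the separation is 2Δr = 2.98×10^-3 m.

Δd ≈ 2.98 mm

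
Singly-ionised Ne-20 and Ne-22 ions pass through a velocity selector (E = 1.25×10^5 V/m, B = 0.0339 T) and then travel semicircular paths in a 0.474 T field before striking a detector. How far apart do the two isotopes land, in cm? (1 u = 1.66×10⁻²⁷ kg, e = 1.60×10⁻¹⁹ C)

Both emerge at v = E/B₁ = 3.69×10^6 m/s.
r = mv/(qB₂), so r₁ = 1.614 m and r₂ = 1.776 m, giving Δr = 0.161 m.
After a semicircle each ion lands a diameter 2r from the entry slit, so the separation is 2Δr = 0.323 m.

Δd ≈ 32.3 cm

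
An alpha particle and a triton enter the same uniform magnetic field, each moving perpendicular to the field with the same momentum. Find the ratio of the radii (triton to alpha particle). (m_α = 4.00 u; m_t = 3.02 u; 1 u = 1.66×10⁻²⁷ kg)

ratio ≈ 2.00

r = p/(qB) ⇒ at equal p, r ∝ 1/q.
r_{triton}/r_{alpha particle} = 2.00.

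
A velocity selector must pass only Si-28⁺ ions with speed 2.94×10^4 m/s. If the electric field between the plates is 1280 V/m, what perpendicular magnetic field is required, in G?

qE = qvB ⇒ B = E/v = (1280) / (2.94×10^4) = 0.0435 T.

B ≈ 435 G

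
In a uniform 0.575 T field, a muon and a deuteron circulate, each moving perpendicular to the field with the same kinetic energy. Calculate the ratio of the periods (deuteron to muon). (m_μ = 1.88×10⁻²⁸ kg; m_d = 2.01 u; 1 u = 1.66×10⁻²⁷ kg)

T = 2πm/(qB) is independent of speed, so T₂/T₁ = (m₂/q₂)/(m₁/q₁).
T_{deuteron}/T_{muon} = (3.34×10^-27/1e) / (1.88×10^-28/1e) = 17.7.

ratio ≈ 17.7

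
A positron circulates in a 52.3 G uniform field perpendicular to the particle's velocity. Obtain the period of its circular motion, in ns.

The cyclotron period is independent of speed: T = 2πm/(qB).
T = 2π(9.11×10^-31) / [(1×1.60×10^-19)(5.23×10^-3)] = 6.84×10^-9 s.

T ≈ 6.84 ns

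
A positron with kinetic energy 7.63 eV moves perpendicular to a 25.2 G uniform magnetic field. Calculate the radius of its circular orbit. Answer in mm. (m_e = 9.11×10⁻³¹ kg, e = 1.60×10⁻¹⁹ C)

r ≈ 3.70 mm

Convert the energy: K = 7.63 eV = 1.22×10^-18 J.
v = √(2K/m) = √(2·1.22×10^-18/9.11×10^-31) = 1.64×10^6 m/s.
r = mv/(qB) = (9.11×10^-31)(1.64×10^6) / [(1×1.60×10^-19)(2.52×10^-3)] = 3.70×10^-3 m.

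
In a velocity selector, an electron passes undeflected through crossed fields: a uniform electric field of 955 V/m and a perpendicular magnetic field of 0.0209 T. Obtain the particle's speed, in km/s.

For zero net force, qE = qvB, so v = E/B.
v = (955) / (0.0209) = 4.57×10^4 m/s.

v ≈ 45.7 km/s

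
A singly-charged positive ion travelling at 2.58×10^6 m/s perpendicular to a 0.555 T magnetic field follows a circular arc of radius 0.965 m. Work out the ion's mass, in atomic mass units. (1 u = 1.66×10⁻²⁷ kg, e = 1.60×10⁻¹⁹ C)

m ≈ 20.0 u

qvB = mv²/r ⇒ m = qBr/v.
m = (1×1.60×10^-19)(0.555)(0.965) / (2.58×10^6) = 3.32×10^-26 kg = 20.0 u.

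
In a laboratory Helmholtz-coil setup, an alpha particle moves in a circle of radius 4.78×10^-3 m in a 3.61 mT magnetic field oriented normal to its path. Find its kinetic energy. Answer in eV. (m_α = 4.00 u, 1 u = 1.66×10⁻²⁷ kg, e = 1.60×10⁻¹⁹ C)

v = qBr/m = (2×1.60×10^-19)(3.61×10^-3)(4.78×10^-3) / (6.64×10^-27) = 832 m/s.
K = ½mv² = 0.5·(6.64×10^-27)·(832)² = 2.30×10^-21 J = 0.0144 eV.

K ≈ 0.0144 eV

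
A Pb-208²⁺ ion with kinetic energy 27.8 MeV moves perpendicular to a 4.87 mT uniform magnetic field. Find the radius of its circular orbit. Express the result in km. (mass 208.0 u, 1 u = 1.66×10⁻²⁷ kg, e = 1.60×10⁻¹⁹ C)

Convert the energy: K = 27.8 MeV = 4.45×10^-12 J.
v = √(2K/m) = √(2·4.45×10^-12/3.45×10^-25) = 5.08×10^6 m/s.
r = mv/(qB) = (3.45×10^-25)(5.08×10^6) / [(2×1.60×10^-19)(4.87×10^-3)] = 1120 m.

r ≈ 1.12 km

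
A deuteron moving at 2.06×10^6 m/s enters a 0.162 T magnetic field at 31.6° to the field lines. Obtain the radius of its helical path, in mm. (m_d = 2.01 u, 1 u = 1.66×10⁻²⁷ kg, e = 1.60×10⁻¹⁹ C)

r ≈ 139 mm

Only the perpendicular component v⊥ = v sin31.6° = 1.08×10^6 m/s is bent by the field.
r = m v⊥ /(qB) = (3.34×10^-27)(1.08×10^6) / [(1×1.60×10^-19)(0.162)] = 0.139 m.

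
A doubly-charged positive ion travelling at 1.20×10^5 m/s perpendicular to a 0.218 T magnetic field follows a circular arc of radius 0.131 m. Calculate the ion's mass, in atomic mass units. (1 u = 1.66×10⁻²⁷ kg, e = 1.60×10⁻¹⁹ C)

qvB = mv²/r ⇒ m = qBr/v.
m = (2×1.60×10^-19)(0.218)(0.131) / (1.20×10^5) = 7.62×10^-26 kg = 45.9 u.

m ≈ 45.9 u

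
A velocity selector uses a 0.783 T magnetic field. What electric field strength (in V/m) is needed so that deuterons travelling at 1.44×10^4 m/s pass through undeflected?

E ≈ 1.13×10^4 V/m

qE = qvB ⇒ E = vB = (1.44×10^4)(0.783) = 1.13×10^4 V/m.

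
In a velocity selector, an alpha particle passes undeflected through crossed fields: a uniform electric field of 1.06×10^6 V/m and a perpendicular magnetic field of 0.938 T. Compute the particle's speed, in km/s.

For zero net force, qE = qvB, so v = E/B.
v = (1.06×10^6) / (0.938) = 1.13×10^6 m/s.

v ≈ 1130 km/s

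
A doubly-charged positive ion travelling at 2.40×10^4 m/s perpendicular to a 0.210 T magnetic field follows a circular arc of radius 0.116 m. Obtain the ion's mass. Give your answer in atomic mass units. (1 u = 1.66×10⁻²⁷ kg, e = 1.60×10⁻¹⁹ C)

qvB = mv²/r ⇒ m = qBr/v.
m = (2×1.60×10^-19)(0.210)(0.116) / (2.40×10^4) = 3.25×10^-25 kg = 196 u.

m ≈ 196 u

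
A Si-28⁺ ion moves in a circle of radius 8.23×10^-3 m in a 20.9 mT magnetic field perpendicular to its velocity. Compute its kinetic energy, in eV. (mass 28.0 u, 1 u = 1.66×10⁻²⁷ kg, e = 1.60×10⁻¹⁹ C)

K ≈ 0.0509 eV

v = qBr/m = (1×1.60×10^-19)(0.0209)(8.23×10^-3) / (4.65×10^-26) = 592 m/s.
K = ½mv² = 0.5·(4.65×10^-26)·(592)² = 8.15×10^-21 J = 0.0509 eV.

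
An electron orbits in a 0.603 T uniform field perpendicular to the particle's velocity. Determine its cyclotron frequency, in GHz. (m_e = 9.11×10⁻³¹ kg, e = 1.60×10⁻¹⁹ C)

f = qB/(2πm) = (1×1.60×10^-19)(0.603) / [2π(9.11×10^-31)] = 1.69×10^10 Hz.

f ≈ 16.9 GHz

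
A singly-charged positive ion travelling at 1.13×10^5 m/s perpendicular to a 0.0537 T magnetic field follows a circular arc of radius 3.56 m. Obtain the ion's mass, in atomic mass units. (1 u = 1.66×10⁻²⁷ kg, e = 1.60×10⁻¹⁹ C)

m ≈ 163 u

qvB = mv²/r ⇒ m = qBr/v.
m = (1×1.60×10^-19)(0.0537)(3.56) / (1.13×10^5) = 2.71×10^-25 kg = 163 u.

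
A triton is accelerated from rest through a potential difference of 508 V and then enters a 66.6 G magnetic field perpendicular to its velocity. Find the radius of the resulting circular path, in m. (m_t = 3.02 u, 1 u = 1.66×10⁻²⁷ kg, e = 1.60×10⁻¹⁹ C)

The kinetic energy gained is K = qV = (1×1.60×10^-19)(508) = 8.13×10^-17 J.
v = √(2K/m) = 1.80×10^5 m/s.
r = mv/(qB) = (5.01×10^-27)(1.80×10^5) / [(1×1.60×10^-19)(6.66×10^-3)] = 0.847 m.

r ≈ 0.847 m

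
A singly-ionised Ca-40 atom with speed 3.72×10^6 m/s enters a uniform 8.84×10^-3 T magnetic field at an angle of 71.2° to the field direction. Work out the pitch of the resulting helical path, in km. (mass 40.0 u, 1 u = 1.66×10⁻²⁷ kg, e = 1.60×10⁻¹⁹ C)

The velocity component along B is v∥ = v cos71.2° = 1.20×10^6 m/s.
The cyclotron period T = 2πm/(qB) = 2.95×10^-4 s is set by m, q, B alone.
Pitch = v∥·T = (1.20×10^6)(2.95×10^-4) = 354 m.

pitch ≈ 0.354 km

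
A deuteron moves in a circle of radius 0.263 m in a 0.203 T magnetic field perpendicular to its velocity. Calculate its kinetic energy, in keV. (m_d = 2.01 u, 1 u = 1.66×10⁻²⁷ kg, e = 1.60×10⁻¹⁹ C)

v = qBr/m = (1×1.60×10^-19)(0.203)(0.263) / (3.34×10^-27) = 2.56×10^6 m/s.
K = ½mv² = 0.5·(3.34×10^-27)·(2.56×10^6)² = 1.09×10^-14 J = 68.3 keV.

K ≈ 68.3 keV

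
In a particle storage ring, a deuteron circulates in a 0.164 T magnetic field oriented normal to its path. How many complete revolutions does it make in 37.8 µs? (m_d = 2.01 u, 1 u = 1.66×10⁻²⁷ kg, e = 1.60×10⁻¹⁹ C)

N = 47

T = 2πm/(qB) = 2π(3.3366×10^-27) / [(1×1.60×10^-19)(0.164)] = 7.9895×10^-7 s.
N = t/T = 3.78×10^-5 / 7.9895×10^-7 ≈ 47.31, so 47 complete revolutions.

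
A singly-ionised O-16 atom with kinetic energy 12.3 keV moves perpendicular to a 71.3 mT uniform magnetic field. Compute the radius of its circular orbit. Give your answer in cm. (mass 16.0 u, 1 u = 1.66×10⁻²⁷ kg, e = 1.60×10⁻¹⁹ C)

r ≈ 89.6 cm

Convert the energy: K = 12.3 keV = 1.97×10^-15 J.
v = √(2K/m) = √(2·1.97×10^-15/2.66×10^-26) = 3.85×10^5 m/s.
r = mv/(qB) = (2.66×10^-26)(3.85×10^5) / [(1×1.60×10^-19)(0.0713)] = 0.896 m.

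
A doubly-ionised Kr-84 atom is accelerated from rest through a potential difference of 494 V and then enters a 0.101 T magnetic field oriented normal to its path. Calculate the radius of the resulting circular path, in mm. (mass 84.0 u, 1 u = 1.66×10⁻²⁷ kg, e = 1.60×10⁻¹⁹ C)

r ≈ 205 mm

The kinetic energy gained is K = qV = (2×1.60×10^-19)(494) = 1.58×10^-16 J.
v = √(2K/m) = 4.76×10^4 m/s.
r = mv/(qB) = (1.39×10^-25)(4.76×10^4) / [(2×1.60×10^-19)(0.101)] = 0.205 m.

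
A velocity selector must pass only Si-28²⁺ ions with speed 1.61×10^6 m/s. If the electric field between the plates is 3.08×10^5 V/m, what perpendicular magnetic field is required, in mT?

B ≈ 191 mT

qE = qvB ⇒ B = E/v = (3.08×10^5) / (1.61×10^6) = 0.191 T.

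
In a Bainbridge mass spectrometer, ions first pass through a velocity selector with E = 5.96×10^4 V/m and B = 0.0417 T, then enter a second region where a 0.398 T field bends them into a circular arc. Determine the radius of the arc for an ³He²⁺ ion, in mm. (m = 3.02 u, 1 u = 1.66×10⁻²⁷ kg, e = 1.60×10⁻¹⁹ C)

The selector passes v = E/B = 5.96×10^4/0.0417 = 1.43×10^6 m/s.
In the deflection region, r = mv/(qB₂) = (5.01×10^-27)(1.43×10^6) / [(2×1.60×10^-19)(0.398)] = 0.0563 m.

r ≈ 56.3 mm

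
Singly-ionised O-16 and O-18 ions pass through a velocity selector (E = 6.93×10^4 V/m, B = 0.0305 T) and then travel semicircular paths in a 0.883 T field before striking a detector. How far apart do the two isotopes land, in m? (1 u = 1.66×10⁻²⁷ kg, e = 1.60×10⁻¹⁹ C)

Δd ≈ 0.107 m

Both emerge at v = E/B₁ = 2.27×10^6 m/s.
r = mv/(qB₂), so r₁ = 0.4272 m and r₂ = 0.4805 m, giving Δr = 0.0534 m.
After a semicircle each ion lands a diameter 2r from the entry slit, so the separation is 2Δr = 0.107 m.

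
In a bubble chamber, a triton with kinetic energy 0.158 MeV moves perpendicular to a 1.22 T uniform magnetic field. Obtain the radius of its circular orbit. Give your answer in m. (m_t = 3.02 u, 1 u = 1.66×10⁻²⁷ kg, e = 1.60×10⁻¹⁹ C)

r ≈ 0.0816 m

Convert the energy: K = 0.158 MeV = 2.53×10^-14 J.
v = √(2K/m) = √(2·2.53×10^-14/5.01×10^-27) = 3.18×10^6 m/s.
r = mv/(qB) = (5.01×10^-27)(3.18×10^6) / [(1×1.60×10^-19)(1.22)] = 0.0816 m.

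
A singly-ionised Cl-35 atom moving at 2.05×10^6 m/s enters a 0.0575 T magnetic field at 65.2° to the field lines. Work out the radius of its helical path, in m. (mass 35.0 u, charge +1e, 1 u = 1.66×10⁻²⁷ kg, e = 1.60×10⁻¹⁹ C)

r ≈ 11.8 m

Only the perpendicular component v⊥ = v sin65.2° = 1.86×10^6 m/s is bent by the field.
r = m v⊥ /(qB) = (5.81×10^-26)(1.86×10^6) / [(1×1.60×10^-19)(0.0575)] = 11.8 m.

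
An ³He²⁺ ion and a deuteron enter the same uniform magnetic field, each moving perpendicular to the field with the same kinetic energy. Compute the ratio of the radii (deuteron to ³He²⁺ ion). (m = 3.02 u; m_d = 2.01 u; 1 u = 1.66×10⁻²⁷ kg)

ratio ≈ 1.63

r = √(2mK)/(qB) ⇒ at equal K, r ∝ √m/q.
r_{deuteron}/r_{³He²⁺ ion} = 1.63.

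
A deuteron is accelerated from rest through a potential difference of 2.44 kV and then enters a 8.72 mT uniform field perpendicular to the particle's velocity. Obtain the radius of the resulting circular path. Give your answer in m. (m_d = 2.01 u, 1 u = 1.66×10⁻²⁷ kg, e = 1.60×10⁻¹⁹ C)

r ≈ 1.16 m

The kinetic energy gained is K = qV = (1×1.60×10^-19)(2440) = 3.90×10^-16 J.
v = √(2K/m) = 4.84×10^5 m/s.
r = mv/(qB) = (3.34×10^-27)(4.84×10^5) / [(1×1.60×10^-19)(8.72×10^-3)] = 1.16 m.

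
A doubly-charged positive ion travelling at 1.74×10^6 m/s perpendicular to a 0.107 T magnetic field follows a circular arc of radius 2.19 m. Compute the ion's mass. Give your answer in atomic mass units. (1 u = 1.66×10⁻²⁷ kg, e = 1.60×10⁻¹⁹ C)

m ≈ 26.0 u

qvB = mv²/r ⇒ m = qBr/v.
m = (2×1.60×10^-19)(0.107)(2.19) / (1.74×10^6) = 4.31×10^-26 kg = 26.0 u.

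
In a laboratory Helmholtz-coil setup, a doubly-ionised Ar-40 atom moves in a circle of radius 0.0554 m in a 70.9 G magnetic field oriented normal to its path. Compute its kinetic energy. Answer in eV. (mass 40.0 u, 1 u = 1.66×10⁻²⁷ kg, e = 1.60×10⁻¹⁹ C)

v = qBr/m = (2×1.60×10^-19)(7.09×10^-3)(0.0554) / (6.64×10^-26) = 1890 m/s.
K = ½mv² = 0.5·(6.64×10^-26)·(1890)² = 1.19×10^-19 J = 0.744 eV.

K ≈ 0.744 eV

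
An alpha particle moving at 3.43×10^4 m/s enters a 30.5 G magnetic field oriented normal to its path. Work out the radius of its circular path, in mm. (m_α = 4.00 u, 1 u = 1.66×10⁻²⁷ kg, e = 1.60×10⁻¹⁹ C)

r ≈ 233 mm

The magnetic force provides the centripetal force: qvB = mv²/r, so r = mv/(qB).
r = (6.64×10^-27 kg)(3.43×10^4 m/s) / [(2×1.60×10^-19 C)(3.05×10^-3 T)] = 0.233 m.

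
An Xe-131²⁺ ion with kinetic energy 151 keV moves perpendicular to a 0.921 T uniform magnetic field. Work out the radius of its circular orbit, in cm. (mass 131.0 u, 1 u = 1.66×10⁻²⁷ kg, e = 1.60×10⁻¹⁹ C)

Convert the energy: K = 151 keV = 2.42×10^-14 J.
v = √(2K/m) = √(2·2.42×10^-14/2.17×10^-25) = 4.71×10^5 m/s.
r = mv/(qB) = (2.17×10^-25)(4.71×10^5) / [(2×1.60×10^-19)(0.921)] = 0.348 m.

r ≈ 34.8 cm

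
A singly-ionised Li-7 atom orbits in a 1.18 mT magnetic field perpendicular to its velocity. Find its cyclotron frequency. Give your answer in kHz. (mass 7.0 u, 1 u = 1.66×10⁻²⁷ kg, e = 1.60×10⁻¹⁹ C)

f = qB/(2πm) = (1×1.60×10^-19)(1.18×10^-3) / [2π(1.16×10^-26)] = 2590 Hz.

f ≈ 2.59 kHz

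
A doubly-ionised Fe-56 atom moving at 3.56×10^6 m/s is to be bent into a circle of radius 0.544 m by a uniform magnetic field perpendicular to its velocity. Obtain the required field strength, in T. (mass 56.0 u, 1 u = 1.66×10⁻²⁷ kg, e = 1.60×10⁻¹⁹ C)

qvB = mv²/r gives B = mv/(qr).
B = (9.30×10^-26)(3.56×10^6) / [(2×1.60×10^-19)(0.544)] = 1.90 T.

B ≈ 1.90 T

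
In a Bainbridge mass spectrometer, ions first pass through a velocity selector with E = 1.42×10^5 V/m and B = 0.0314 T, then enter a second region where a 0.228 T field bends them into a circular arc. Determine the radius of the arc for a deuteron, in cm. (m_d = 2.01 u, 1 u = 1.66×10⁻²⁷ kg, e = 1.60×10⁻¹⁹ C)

r ≈ 41.4 cm

The selector passes v = E/B = 1.42×10^5/0.0314 = 4.52×10^6 m/s.
In the deflection region, r = mv/(qB₂) = (3.34×10^-27)(4.52×10^6) / [(1×1.60×10^-19)(0.228)] = 0.414 m.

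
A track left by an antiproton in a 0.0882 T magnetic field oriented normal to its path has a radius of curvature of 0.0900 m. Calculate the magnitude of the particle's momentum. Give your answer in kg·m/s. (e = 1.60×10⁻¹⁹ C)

p ≈ 1.27×10^-21 kg·m/s

Since qvB = mv²/r, the momentum p = mv = qBr.
p = (1×1.60×10^-19)(0.0882)(0.0900) = 1.27×10^-21 kg·m/s.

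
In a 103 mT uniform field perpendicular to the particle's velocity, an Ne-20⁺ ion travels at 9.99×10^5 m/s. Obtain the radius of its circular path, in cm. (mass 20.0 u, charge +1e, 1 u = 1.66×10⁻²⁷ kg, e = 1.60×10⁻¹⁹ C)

r ≈ 201 cm

The magnetic force provides the centripetal force: qvB = mv²/r, so r = mv/(qB).
r = (3.32×10^-26 kg)(9.99×10^5 m/s) / [(1×1.60×10^-19 C)(0.103 T)] = 2.01 m.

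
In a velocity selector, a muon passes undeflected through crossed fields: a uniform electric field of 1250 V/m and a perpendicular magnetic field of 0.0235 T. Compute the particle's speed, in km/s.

v ≈ 53.2 km/s

For zero net force, qE = qvB, so v = E/B.
v = (1250) / (0.0235) = 5.32×10^4 m/s.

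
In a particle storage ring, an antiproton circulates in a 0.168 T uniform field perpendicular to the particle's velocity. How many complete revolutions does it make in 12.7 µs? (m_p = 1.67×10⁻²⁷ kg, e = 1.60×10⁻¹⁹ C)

N = 32

T = 2πm/(qB) = 2π(1.67×10^-27) / [(1×1.60×10^-19)(0.168)] = 3.9036×10^-7 s.
N = t/T = 1.27×10^-5 / 3.9036×10^-7 ≈ 32.53, so 32 complete revolutions.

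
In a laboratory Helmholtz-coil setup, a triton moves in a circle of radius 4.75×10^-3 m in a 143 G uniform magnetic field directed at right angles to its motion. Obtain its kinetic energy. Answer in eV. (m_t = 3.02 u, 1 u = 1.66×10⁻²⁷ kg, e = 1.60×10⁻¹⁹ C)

v = qBr/m = (1×1.60×10^-19)(0.0143)(4.75×10^-3) / (5.01×10^-27) = 2170 m/s.
K = ½mv² = 0.5·(5.01×10^-27)·(2170)² = 1.18×10^-20 J = 0.0736 eV.

K ≈ 0.0736 eV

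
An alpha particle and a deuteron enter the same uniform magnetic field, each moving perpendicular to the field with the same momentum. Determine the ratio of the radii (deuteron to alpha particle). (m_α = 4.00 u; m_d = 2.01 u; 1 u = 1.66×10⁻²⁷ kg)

r = p/(qB) ⇒ at equal p, r ∝ 1/q.
r_{deuteron}/r_{alpha particle} = 2.00.

ratio ≈ 2.00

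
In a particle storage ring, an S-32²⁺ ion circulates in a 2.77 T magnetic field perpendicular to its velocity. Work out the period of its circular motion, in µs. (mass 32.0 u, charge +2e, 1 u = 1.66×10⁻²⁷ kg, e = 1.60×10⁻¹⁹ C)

The cyclotron period is independent of speed: T = 2πm/(qB).
T = 2π(5.31×10^-26) / [(2×1.60×10^-19)(2.77)] = 3.77×10^-7 s.

T ≈ 0.377 µs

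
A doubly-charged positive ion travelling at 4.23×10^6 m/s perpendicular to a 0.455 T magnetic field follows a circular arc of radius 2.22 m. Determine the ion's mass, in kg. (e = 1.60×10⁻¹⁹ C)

m ≈ 7.64×10^-26 kg

qvB = mv²/r ⇒ m = qBr/v.
m = (2×1.60×10^-19)(0.455)(2.22) / (4.23×10^6) = 7.64×10^-26 kg.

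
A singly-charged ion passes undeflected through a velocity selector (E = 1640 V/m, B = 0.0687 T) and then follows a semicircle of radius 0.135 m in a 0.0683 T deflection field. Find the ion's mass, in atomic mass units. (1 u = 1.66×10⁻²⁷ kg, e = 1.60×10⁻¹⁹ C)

m ≈ 37.2 u

v = E/B₁ = 2.39×10^4 m/s.
From r = mv/(qB₂), m = qB₂r/v = (1×1.60×10^-19)(0.0683)(0.135) / (2.39×10^4) = 6.18×10^-26 kg.
In atomic mass units: m = 6.18×10^-26 / 1.66×10^-27 = 37.2 u.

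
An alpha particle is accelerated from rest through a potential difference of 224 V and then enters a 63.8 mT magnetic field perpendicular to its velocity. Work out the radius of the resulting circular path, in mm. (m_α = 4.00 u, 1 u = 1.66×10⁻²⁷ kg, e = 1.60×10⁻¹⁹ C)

The kinetic energy gained is K = qV = (2×1.60×10^-19)(224) = 7.17×10^-17 J.
v = √(2K/m) = 1.47×10^5 m/s.
r = mv/(qB) = (6.64×10^-27)(1.47×10^5) / [(2×1.60×10^-19)(0.0638)] = 0.0478 m.

r ≈ 47.8 mm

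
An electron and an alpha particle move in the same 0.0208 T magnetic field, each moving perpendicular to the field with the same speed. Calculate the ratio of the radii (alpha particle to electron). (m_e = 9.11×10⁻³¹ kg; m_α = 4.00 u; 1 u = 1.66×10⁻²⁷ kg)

r = mv/(qB) ⇒ at equal v, r ∝ m/q.
r_{alpha particle}/r_{electron} = 3640.

ratio ≈ 3640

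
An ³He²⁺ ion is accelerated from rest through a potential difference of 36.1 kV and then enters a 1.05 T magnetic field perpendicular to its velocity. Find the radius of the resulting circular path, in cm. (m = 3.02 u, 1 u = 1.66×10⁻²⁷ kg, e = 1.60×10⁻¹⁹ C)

The kinetic energy gained is K = qV = (2×1.60×10^-19)(3.61×10^4) = 1.16×10^-14 J.
v = √(2K/m) = 2.15×10^6 m/s.
r = mv/(qB) = (5.01×10^-27)(2.15×10^6) / [(2×1.60×10^-19)(1.05)] = 0.0320 m.

r ≈ 3.20 cm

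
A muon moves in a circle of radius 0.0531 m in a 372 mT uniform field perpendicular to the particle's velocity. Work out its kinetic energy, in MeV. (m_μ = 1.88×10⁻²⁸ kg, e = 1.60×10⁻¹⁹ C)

K ≈ 0.166 MeV

v = qBr/m = (1×1.60×10^-19)(0.372)(0.0531) / (1.88×10^-28) = 1.68×10^7 m/s.
K = ½mv² = 0.5·(1.88×10^-28)·(1.68×10^7)² = 2.66×10^-14 J = 0.166 MeV.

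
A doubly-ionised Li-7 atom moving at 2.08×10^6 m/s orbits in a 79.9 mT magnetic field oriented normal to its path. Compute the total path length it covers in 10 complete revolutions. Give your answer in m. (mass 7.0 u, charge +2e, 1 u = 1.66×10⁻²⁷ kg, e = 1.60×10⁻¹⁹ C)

r = mv/(qB) = 0.945 m, so one revolution covers 2πr = 5.94 m.
In 10 revolutions: L = 10·2πr = 59.4 m.

L ≈ 59.4 m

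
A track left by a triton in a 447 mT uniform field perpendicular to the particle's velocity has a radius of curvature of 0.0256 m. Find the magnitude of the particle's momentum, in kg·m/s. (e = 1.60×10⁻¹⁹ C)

Since qvB = mv²/r, the momentum p = mv = qBr.
p = (1×1.60×10^-19)(0.447)(0.0256) = 1.83×10^-21 kg·m/s.

p ≈ 1.83×10^-21 kg·m/s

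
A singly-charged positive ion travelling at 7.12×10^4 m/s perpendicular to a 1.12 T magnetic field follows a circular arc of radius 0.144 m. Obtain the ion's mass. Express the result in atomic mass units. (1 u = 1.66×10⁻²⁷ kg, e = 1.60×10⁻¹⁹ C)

qvB = mv²/r ⇒ m = qBr/v.
m = (1×1.60×10^-19)(1.12)(0.144) / (7.12×10^4) = 3.62×10^-25 kg = 218 u.

m ≈ 218 u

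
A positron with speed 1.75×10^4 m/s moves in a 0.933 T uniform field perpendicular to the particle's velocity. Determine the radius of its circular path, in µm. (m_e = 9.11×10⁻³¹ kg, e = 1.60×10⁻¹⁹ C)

The magnetic force provides the centripetal force: qvB = mv²/r, so r = mv/(qB).
r = (9.11×10^-31 kg)(1.75×10^4 m/s) / [(1×1.60×10^-19 C)(0.933 T)] = 1.07×10^-7 m.

r ≈ 0.107 µm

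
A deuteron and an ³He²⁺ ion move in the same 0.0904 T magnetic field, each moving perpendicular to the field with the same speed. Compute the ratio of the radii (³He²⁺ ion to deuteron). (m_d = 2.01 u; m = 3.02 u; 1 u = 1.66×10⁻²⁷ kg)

r = mv/(qB) ⇒ at equal v, r ∝ m/q.
r_{³He²⁺ ion}/r_{deuteron} = 0.751.

ratio ≈ 0.751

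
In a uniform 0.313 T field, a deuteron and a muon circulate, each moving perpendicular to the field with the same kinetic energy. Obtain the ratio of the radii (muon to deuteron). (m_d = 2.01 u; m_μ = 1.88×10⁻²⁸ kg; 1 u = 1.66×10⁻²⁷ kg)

ratio ≈ 0.237

r = √(2mK)/(qB) ⇒ at equal K, r ∝ √m/q.
r_{muon}/r_{deuteron} = 0.237.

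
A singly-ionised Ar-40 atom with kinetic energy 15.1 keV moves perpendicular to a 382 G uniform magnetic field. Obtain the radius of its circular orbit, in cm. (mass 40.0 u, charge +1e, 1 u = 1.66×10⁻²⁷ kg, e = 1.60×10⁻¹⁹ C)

Convert the energy: K = 15.1 keV = 2.42×10^-15 J.
v = √(2K/m) = √(2·2.42×10^-15/6.64×10^-26) = 2.70×10^5 m/s.
r = mv/(qB) = (6.64×10^-26)(2.70×10^5) / [(1×1.60×10^-19)(0.0382)] = 2.93 m.

r ≈ 293 cm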